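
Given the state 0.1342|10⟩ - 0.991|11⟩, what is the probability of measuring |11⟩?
0.9821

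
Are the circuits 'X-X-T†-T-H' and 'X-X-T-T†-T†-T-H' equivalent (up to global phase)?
Yes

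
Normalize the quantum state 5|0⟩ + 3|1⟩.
0.8575|0⟩ + 0.5145|1⟩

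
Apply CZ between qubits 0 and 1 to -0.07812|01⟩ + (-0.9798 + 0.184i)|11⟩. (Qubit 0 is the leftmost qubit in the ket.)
-0.07812|01⟩ + (0.9798 - 0.184i)|11⟩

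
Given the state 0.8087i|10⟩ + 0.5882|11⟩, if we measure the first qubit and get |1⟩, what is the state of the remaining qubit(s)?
0.8087i|0⟩ + 0.5882|1⟩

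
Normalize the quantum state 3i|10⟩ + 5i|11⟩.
0.5145i|10⟩ + 0.8575i|11⟩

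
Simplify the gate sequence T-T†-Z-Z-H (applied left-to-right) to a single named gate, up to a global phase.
H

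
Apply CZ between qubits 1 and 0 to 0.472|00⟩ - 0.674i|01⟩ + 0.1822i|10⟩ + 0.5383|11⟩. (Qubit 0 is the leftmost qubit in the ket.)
0.472|00⟩ - 0.674i|01⟩ + 0.1822i|10⟩ - 0.5383|11⟩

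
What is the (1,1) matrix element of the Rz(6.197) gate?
(-0.9991 + 0.04308i)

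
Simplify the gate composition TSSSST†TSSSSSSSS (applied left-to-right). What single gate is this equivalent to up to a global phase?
T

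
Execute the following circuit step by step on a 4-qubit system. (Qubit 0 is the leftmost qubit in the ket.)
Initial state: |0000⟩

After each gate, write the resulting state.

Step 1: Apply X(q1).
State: |0100⟩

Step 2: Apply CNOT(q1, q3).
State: |0101⟩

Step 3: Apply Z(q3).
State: -|0101⟩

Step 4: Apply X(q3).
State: -|0100⟩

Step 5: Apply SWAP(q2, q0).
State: -|0100⟩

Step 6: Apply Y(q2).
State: -i|0110⟩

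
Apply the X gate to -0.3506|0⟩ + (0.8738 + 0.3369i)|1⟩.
(0.8738 + 0.3369i)|0⟩ - 0.3506|1⟩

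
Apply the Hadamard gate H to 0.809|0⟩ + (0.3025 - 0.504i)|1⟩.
(0.7859 - 0.3564i)|0⟩ + (0.3581 + 0.3564i)|1⟩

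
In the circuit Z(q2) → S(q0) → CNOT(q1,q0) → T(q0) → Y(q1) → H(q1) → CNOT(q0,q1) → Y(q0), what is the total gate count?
8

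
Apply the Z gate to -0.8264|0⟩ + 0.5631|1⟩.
-0.8264|0⟩ - 0.5631|1⟩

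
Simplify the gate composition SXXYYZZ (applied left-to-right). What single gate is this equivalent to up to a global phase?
S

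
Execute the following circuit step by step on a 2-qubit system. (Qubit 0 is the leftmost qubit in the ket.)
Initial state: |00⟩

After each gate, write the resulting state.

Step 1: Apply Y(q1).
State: i|01⟩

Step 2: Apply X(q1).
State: i|00⟩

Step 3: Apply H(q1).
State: (1/√2)i|00⟩ + (1/√2)i|01⟩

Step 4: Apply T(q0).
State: (1/√2)i|00⟩ + (1/√2)i|01⟩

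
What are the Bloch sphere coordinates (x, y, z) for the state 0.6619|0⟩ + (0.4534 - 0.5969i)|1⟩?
(0.6002, -0.7902, -0.1237)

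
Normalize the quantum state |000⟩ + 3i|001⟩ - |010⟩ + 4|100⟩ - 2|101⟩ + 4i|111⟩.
0.1459|000⟩ + 0.4376i|001⟩ - 0.1459|010⟩ + 0.5835|100⟩ - 0.2917|101⟩ + 0.5835i|111⟩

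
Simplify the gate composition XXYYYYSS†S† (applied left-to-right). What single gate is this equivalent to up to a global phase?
S†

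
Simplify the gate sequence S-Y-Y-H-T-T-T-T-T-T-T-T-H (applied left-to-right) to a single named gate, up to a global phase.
S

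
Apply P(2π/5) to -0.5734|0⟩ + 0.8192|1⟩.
-0.5734|0⟩ + (0.2531 + 0.7791i)|1⟩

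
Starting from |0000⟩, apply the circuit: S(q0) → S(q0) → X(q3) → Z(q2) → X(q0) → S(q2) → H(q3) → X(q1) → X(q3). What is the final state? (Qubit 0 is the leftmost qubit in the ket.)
-1/√2|1100⟩ + 1/√2|1101⟩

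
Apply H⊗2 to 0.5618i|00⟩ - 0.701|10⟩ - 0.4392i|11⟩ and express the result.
(-0.3505 + 0.0613i)|00⟩ + (-0.3505 + 0.5005i)|01⟩ + (0.3505 + 0.5005i)|10⟩ + (0.3505 + 0.0613i)|11⟩

H⊗2 gives amp(|y⟩) = (1/2) Σ_x (−1)^(x·y) amp(|x⟩), where x·y is the number of positions in which both x and y have a 1.
|00⟩: (0.5618i - 0.701 - 0.4392i)/2 = (-0.3505 + 0.0613i)
|01⟩: (0.5618i - 0.701 + 0.4392i)/2 = (-0.3505 + 0.5005i)
|10⟩: (0.5618i + 0.701 + 0.4392i)/2 = (0.3505 + 0.5005i)
|11⟩: (0.5618i + 0.701 - 0.4392i)/2 = (0.3505 + 0.0613i)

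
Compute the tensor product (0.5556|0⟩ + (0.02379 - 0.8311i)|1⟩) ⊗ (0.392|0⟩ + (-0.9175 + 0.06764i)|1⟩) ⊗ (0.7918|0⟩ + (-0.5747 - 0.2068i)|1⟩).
0.1725|000⟩ + (-0.1252 - 0.04504i)|001⟩ + (-0.4036 + 0.02976i)|010⟩ + (0.3007 + 0.08382i)|011⟩ + (0.007384 - 0.258i)|100⟩ + (-0.07273 + 0.1853i)|101⟩ + (0.02723 + 0.605i)|110⟩ + (0.1383 - 0.4463i)|111⟩

amp(|b₁b₂…⟩) = product of the factor amplitudes for bits b₁, b₂, …; only kets whose every factor amplitude is nonzero survive.
|000⟩: (0.5556)(0.392)(0.7918) = 0.1725
|001⟩: (0.5556)(0.392)(-0.5747 - 0.2068i) = (-0.1252 - 0.04504i)
|010⟩: (0.5556)(-0.9175 + 0.06764i)(0.7918) = (-0.4036 + 0.02976i)
|011⟩: (0.5556)(-0.9175 + 0.06764i)(-0.5747 - 0.2068i) = (0.3007 + 0.08382i)
|100⟩: (0.02379 - 0.8311i)(0.392)(0.7918) = (0.007384 - 0.258i)
|101⟩: (0.02379 - 0.8311i)(0.392)(-0.5747 - 0.2068i) = (-0.07273 + 0.1853i)
|110⟩: (0.02379 - 0.8311i)(-0.9175 + 0.06764i)(0.7918) = (0.02723 + 0.605i)
|111⟩: (0.02379 - 0.8311i)(-0.9175 + 0.06764i)(-0.5747 - 0.2068i) = (0.1383 - 0.4463i)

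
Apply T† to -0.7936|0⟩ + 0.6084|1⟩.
-0.7936|0⟩ + (0.4302 - 0.4302i)|1⟩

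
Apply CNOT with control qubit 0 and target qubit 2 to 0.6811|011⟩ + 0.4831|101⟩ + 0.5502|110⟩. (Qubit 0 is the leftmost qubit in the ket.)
0.6811|011⟩ + 0.4831|100⟩ + 0.5502|111⟩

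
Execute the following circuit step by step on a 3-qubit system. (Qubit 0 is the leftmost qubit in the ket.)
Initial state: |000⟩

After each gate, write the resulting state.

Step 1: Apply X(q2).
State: |001⟩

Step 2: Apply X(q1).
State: |011⟩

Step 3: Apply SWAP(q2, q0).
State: |110⟩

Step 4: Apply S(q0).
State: i|110⟩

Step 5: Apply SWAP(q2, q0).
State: i|011⟩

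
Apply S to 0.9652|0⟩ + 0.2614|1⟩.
0.9652|0⟩ + 0.2614i|1⟩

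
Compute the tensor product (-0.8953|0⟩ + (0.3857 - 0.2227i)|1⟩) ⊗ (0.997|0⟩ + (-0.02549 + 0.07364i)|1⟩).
-0.8926|00⟩ + (0.02282 - 0.06593i)|01⟩ + (0.3845 - 0.222i)|10⟩ + (0.006568 + 0.03408i)|11⟩

amp(|b₁b₂…⟩) = product of the factor amplitudes for bits b₁, b₂, …; only kets whose every factor amplitude is nonzero survive.
|00⟩: (-0.8953)(0.997) = -0.8926
|01⟩: (-0.8953)(-0.02549 + 0.07364i) = (0.02282 - 0.06593i)
|10⟩: (0.3857 - 0.2227i)(0.997) = (0.3845 - 0.222i)
|11⟩: (0.3857 - 0.2227i)(-0.02549 + 0.07364i) = (0.006568 + 0.03408i)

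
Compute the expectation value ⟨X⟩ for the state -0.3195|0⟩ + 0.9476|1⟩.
-0.6055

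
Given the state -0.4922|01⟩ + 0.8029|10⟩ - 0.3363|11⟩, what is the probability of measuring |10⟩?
0.6446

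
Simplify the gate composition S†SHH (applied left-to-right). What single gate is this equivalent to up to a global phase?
I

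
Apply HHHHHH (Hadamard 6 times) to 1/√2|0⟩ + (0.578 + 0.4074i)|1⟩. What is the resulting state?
1/√2|0⟩ + (0.578 + 0.4074i)|1⟩

H² = I, so an even number of Hadamards cancels: H^6 = I and the state is unchanged.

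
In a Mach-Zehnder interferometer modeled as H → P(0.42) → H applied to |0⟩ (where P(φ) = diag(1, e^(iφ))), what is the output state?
(0.9565 + 0.2039i)|0⟩ + (0.04346 - 0.2039i)|1⟩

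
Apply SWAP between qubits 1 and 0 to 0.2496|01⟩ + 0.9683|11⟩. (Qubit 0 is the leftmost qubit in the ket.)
0.2496|10⟩ + 0.9683|11⟩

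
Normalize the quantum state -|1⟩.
-|1⟩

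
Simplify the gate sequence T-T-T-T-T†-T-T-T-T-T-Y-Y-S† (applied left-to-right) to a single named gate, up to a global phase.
S†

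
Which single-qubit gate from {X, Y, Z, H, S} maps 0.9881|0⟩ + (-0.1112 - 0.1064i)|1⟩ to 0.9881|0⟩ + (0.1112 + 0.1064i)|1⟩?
Z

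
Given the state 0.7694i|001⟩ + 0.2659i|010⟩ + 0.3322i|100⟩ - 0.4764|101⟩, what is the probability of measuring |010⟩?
0.0707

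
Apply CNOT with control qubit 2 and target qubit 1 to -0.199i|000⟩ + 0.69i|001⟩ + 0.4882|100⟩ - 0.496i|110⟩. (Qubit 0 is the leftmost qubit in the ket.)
-0.199i|000⟩ + 0.69i|011⟩ + 0.4882|100⟩ - 0.496i|110⟩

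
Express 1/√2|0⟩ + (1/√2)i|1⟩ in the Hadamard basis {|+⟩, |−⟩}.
(1/2 + (1/2)i)|+⟩ + (1/2 - (1/2)i)|−⟩

With |ψ⟩ = α|0⟩ + β|1⟩, the Hadamard-basis coefficients are ⟨+|ψ⟩ = (α + β)/√2 and ⟨−|ψ⟩ = (α − β)/√2.
Here α = 1/√2, β = (1/√2)i: (α + β)/√2 = (1/2 + (1/2)i), (α − β)/√2 = (1/2 - (1/2)i).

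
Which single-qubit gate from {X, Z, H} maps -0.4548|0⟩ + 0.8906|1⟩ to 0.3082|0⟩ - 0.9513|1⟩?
H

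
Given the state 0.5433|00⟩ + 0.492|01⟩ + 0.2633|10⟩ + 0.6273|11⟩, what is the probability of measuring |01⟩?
0.2421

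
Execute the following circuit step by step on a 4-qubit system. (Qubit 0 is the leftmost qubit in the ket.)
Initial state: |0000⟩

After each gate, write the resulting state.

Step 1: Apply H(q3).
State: 1/√2|0000⟩ + 1/√2|0001⟩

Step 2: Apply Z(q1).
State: 1/√2|0000⟩ + 1/√2|0001⟩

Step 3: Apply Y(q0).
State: (1/√2)i|1000⟩ + (1/√2)i|1001⟩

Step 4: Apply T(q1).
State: (1/√2)i|1000⟩ + (1/√2)i|1001⟩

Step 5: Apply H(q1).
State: (1/2)i|1000⟩ + (1/2)i|1001⟩ + (1/2)i|1100⟩ + (1/2)i|1101⟩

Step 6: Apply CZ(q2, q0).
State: (1/2)i|1000⟩ + (1/2)i|1001⟩ + (1/2)i|1100⟩ + (1/2)i|1101⟩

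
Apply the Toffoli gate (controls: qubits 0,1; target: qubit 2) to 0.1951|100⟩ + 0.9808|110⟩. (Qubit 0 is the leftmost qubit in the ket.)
0.1951|100⟩ + 0.9808|111⟩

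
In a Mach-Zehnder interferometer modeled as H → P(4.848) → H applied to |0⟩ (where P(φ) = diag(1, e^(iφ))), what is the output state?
(0.5676 - 0.4954i)|0⟩ + (0.4324 + 0.4954i)|1⟩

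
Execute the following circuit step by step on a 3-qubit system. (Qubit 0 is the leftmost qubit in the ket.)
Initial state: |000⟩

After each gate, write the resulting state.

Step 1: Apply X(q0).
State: |100⟩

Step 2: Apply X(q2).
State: |101⟩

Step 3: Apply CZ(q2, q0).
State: -|101⟩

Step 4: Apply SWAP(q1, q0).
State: -|011⟩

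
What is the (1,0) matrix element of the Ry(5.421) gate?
0.4179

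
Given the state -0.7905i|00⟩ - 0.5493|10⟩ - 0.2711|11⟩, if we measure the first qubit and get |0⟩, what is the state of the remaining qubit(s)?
-i|0⟩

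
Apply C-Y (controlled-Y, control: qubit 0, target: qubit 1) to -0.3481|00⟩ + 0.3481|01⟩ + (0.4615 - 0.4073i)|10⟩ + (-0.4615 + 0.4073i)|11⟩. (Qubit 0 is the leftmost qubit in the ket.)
-0.3481|00⟩ + 0.3481|01⟩ + (0.4073 + 0.4615i)|10⟩ + (0.4073 + 0.4615i)|11⟩

C-Y leaves the control-|0⟩ kets |00⟩, |01⟩ unchanged and applies Y to qubit 1 on the control-|1⟩ pair (|10⟩, |11⟩).
Y = [[0, -i], [i, 0]].
With a = amp(|10⟩) = (0.4615 - 0.4073i) and b = amp(|11⟩) = (-0.4615 + 0.4073i):
new amp(|10⟩) = (-i)·b = (0.4073 + 0.4615i)
new amp(|11⟩) = (i)·a = (0.4073 + 0.4615i)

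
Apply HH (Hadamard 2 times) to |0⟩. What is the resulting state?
|0⟩

H² = I, so an even number of Hadamards cancels: H^2 = I and the state is unchanged.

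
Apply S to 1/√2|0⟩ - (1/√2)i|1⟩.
1/√2|0⟩ + 1/√2|1⟩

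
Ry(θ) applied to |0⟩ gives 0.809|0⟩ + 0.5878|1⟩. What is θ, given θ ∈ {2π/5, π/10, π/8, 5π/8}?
2π/5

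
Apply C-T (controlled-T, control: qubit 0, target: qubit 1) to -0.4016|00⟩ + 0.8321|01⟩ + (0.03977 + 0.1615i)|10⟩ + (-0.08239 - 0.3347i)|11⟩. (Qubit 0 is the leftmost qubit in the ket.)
-0.4016|00⟩ + 0.8321|01⟩ + (0.03977 + 0.1615i)|10⟩ + (0.1784 - 0.2949i)|11⟩

C-T leaves the control-|0⟩ kets |00⟩, |01⟩ unchanged and applies T to qubit 1 on the control-|1⟩ pair (|10⟩, |11⟩).
T = [[1, 0], [0, (1/√2 + (1/√2)i)]].
With a = amp(|10⟩) = (0.03977 + 0.1615i) and b = amp(|11⟩) = (-0.08239 - 0.3347i):
new amp(|10⟩) = (1)·a = (0.03977 + 0.1615i)
new amp(|11⟩) = (1/√2 + (1/√2)i)·b = (0.1784 - 0.2949i)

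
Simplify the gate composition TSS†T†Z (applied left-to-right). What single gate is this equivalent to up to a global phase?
Z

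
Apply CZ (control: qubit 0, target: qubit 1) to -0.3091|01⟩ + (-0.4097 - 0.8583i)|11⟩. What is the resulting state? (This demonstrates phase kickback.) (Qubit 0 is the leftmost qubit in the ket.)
-0.3091|01⟩ + (0.4097 + 0.8583i)|11⟩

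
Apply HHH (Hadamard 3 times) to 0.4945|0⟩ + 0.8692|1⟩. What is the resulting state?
0.9643|0⟩ - 0.265|1⟩

H² = I, so H^3 = H: a single Hadamard. With (a, b) = (0.4945, 0.8692), H gives ((a + b)/√2, (a − b)/√2) = (0.9643, -0.265).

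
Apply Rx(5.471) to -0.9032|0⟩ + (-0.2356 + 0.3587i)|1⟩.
(0.9714 + 0.09307i)|0⟩ + (0.2164 + 0.02726i)|1⟩

Rx(5.471) = [[cos(θ/2), −i·sin(θ/2)], [−i·sin(θ/2), cos(θ/2)]]; θ = 5.471, cos(θ/2) ≈ -0.918671, sin(θ/2) ≈ 0.395023.
With a = amp(|0⟩) = -0.9032 and b = amp(|1⟩) = (-0.2356 + 0.3587i):
new amp(|0⟩) = (-0.918671)·a + (-0.395023i)·b = (0.9714 + 0.09307i)
new amp(|1⟩) = (-0.395023i)·a + (-0.918671)·b = (0.2164 + 0.02726i)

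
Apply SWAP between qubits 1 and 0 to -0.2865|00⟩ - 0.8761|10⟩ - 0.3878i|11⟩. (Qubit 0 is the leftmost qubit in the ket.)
-0.2865|00⟩ - 0.8761|01⟩ - 0.3878i|11⟩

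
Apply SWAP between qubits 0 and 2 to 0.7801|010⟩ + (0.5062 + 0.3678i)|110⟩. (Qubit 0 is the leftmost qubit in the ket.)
0.7801|010⟩ + (0.5062 + 0.3678i)|011⟩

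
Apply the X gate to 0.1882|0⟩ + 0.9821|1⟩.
0.9821|0⟩ + 0.1882|1⟩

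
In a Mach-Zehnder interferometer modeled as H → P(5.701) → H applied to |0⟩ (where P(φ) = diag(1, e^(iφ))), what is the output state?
(0.9176 - 0.2749i)|0⟩ + (0.08237 + 0.2749i)|1⟩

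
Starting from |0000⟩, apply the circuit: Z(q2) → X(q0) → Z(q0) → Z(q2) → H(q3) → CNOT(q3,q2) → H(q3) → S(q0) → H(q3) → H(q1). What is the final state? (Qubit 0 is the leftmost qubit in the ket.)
-(1/2)i|1000⟩ - (1/2)i|1011⟩ - (1/2)i|1100⟩ - (1/2)i|1111⟩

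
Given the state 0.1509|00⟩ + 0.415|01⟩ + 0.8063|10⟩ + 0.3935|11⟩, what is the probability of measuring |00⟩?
0.02277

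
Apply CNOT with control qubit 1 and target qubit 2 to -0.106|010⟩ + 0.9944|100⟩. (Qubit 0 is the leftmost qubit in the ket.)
-0.106|011⟩ + 0.9944|100⟩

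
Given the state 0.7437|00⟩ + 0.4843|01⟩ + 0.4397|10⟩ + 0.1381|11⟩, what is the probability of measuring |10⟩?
0.1933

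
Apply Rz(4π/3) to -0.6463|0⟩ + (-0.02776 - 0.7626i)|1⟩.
(0.3232 + 0.5597i)|0⟩ + (0.6743 + 0.3573i)|1⟩

Rz(4π/3) = [[e^(−iθ/2), 0], [0, e^(iθ/2)]] with e^(±iθ/2) = cos(θ/2) ± i·sin(θ/2); θ = 4π/3, cos(θ/2) ≈ -0.5, sin(θ/2) ≈ 0.866025.
With a = amp(|0⟩) = -0.6463 and b = amp(|1⟩) = (-0.02776 - 0.7626i):
new amp(|0⟩) = (-0.5 - 0.866025i)·a = (0.3232 + 0.5597i)
new amp(|1⟩) = (-0.5 + 0.866025i)·b = (0.6743 + 0.3573i)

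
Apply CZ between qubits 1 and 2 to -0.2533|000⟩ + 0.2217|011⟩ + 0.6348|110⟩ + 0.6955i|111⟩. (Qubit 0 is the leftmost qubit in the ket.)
-0.2533|000⟩ - 0.2217|011⟩ + 0.6348|110⟩ - 0.6955i|111⟩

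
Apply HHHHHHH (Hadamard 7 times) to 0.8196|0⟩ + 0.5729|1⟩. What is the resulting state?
0.9846|0⟩ + 0.1744|1⟩

H² = I, so H^7 = H: a single Hadamard. With (a, b) = (0.8196, 0.5729), H gives ((a + b)/√2, (a − b)/√2) = (0.9846, 0.1744).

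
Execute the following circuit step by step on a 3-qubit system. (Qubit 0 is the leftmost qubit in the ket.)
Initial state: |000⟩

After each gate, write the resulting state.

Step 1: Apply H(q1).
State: 1/√2|000⟩ + 1/√2|010⟩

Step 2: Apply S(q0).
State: 1/√2|000⟩ + 1/√2|010⟩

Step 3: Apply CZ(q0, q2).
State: 1/√2|000⟩ + 1/√2|010⟩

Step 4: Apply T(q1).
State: 1/√2|000⟩ + (1/2 + (1/2)i)|010⟩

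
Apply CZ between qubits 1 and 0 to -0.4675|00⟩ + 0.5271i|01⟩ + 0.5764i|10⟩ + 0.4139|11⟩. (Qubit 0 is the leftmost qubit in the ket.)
-0.4675|00⟩ + 0.5271i|01⟩ + 0.5764i|10⟩ - 0.4139|11⟩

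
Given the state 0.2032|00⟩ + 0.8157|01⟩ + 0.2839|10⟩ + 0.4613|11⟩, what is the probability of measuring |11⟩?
0.2128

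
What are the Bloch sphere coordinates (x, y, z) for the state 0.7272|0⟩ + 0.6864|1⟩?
(0.9983, 0, 0.05767)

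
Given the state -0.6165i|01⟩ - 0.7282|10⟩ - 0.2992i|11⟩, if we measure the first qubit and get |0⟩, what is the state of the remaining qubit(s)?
-i|1⟩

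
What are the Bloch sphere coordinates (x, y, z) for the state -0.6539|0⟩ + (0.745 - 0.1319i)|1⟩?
(-0.9743, 0.1725, -0.1448)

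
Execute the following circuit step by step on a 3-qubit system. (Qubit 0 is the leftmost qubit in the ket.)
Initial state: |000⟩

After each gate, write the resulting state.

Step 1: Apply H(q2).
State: 1/√2|000⟩ + 1/√2|001⟩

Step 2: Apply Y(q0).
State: (1/√2)i|100⟩ + (1/√2)i|101⟩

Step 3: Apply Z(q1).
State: (1/√2)i|100⟩ + (1/√2)i|101⟩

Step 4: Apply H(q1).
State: (1/2)i|100⟩ + (1/2)i|101⟩ + (1/2)i|110⟩ + (1/2)i|111⟩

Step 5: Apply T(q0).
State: (-1/√8 + (1/√8)i)|100⟩ + (-1/√8 + (1/√8)i)|101⟩ + (-1/√8 + (1/√8)i)|110⟩ + (-1/√8 + (1/√8)i)|111⟩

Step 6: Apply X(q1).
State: (-1/√8 + (1/√8)i)|100⟩ + (-1/√8 + (1/√8)i)|101⟩ + (-1/√8 + (1/√8)i)|110⟩ + (-1/√8 + (1/√8)i)|111⟩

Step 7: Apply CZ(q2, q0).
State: (-1/√8 + (1/√8)i)|100⟩ + (1/√8 - (1/√8)i)|101⟩ + (-1/√8 + (1/√8)i)|110⟩ + (1/√8 - (1/√8)i)|111⟩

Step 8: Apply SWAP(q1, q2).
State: (-1/√8 + (1/√8)i)|100⟩ + (-1/√8 + (1/√8)i)|101⟩ + (1/√8 - (1/√8)i)|110⟩ + (1/√8 - (1/√8)i)|111⟩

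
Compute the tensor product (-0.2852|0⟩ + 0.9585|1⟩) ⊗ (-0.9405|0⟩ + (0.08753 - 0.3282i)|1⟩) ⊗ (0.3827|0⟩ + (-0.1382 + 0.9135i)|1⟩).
0.1027|000⟩ + (-0.03707 + 0.245i)|001⟩ + (-0.009554 + 0.03582i)|010⟩ + (-0.08206 - 0.03574i)|011⟩ - 0.345|100⟩ + (0.1246 - 0.8235i)|101⟩ + (0.03211 - 0.1204i)|110⟩ + (0.2758 + 0.1201i)|111⟩

amp(|b₁b₂…⟩) = product of the factor amplitudes for bits b₁, b₂, …; only kets whose every factor amplitude is nonzero survive.
|000⟩: (-0.2852)(-0.9405)(0.3827) = 0.1027
|001⟩: (-0.2852)(-0.9405)(-0.1382 + 0.9135i) = (-0.03707 + 0.245i)
|010⟩: (-0.2852)(0.08753 - 0.3282i)(0.3827) = (-0.009554 + 0.03582i)
|011⟩: (-0.2852)(0.08753 - 0.3282i)(-0.1382 + 0.9135i) = (-0.08206 - 0.03574i)
|100⟩: (0.9585)(-0.9405)(0.3827) = -0.345
|101⟩: (0.9585)(-0.9405)(-0.1382 + 0.9135i) = (0.1246 - 0.8235i)
|110⟩: (0.9585)(0.08753 - 0.3282i)(0.3827) = (0.03211 - 0.1204i)
|111⟩: (0.9585)(0.08753 - 0.3282i)(-0.1382 + 0.9135i) = (0.2758 + 0.1201i)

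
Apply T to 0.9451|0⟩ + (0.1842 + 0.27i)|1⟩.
0.9451|0⟩ + (-0.06067 + 0.3212i)|1⟩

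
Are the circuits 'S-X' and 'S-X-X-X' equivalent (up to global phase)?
Yes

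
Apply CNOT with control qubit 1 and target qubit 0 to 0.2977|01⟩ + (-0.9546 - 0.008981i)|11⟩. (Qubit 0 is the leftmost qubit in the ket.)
(-0.9546 - 0.008981i)|01⟩ + 0.2977|11⟩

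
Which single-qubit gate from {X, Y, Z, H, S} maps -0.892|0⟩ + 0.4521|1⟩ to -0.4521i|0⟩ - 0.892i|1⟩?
Y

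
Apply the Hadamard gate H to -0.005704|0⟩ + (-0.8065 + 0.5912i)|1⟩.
(-0.5743 + 0.418i)|0⟩ + (0.5662 - 0.418i)|1⟩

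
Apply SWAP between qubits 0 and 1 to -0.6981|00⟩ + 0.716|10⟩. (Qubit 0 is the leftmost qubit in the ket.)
-0.6981|00⟩ + 0.716|01⟩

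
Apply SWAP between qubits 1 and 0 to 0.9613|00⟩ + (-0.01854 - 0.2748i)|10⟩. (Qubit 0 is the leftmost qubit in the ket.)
0.9613|00⟩ + (-0.01854 - 0.2748i)|01⟩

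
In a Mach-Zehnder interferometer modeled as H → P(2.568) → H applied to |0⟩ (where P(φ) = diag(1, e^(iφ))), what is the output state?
(0.08002 + 0.2713i)|0⟩ + (0.92 - 0.2713i)|1⟩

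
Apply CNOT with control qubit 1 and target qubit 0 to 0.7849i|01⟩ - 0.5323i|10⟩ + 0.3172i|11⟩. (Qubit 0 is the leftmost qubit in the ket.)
0.3172i|01⟩ - 0.5323i|10⟩ + 0.7849i|11⟩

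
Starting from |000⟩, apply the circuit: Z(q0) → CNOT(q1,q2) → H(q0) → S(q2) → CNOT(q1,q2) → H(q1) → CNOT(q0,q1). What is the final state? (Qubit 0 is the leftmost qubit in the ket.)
1/2|000⟩ + 1/2|010⟩ + 1/2|100⟩ + 1/2|110⟩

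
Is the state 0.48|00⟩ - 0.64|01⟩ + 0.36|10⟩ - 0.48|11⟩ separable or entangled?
Separable

Writing the state as a|00⟩ + b|01⟩ + c|10⟩ + d|11⟩, it is a product state iff ad − bc = 0.
Here (a, b, c, d) = (0.48, -0.64, 0.36, -0.48): ad − bc = (0.48)(-0.48) − (-0.64)(0.36) = 0, so the state is separable.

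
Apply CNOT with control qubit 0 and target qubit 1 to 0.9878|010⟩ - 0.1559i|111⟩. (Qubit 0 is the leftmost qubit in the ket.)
0.9878|010⟩ - 0.1559i|101⟩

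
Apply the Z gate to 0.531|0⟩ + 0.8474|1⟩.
0.531|0⟩ - 0.8474|1⟩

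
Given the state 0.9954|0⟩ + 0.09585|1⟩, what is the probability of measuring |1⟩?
0.009187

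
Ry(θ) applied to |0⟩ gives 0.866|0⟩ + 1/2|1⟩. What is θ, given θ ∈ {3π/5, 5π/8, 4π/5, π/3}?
π/3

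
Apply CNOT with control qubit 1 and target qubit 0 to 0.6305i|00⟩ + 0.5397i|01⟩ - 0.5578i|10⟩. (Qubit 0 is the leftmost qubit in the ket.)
0.6305i|00⟩ - 0.5578i|10⟩ + 0.5397i|11⟩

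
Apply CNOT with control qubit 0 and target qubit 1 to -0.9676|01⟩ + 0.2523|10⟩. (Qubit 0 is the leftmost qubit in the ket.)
-0.9676|01⟩ + 0.2523|11⟩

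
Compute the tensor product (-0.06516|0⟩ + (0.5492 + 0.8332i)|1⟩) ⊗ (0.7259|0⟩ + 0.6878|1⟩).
-0.0473|00⟩ - 0.04482|01⟩ + (0.3987 + 0.6048i)|10⟩ + (0.3777 + 0.5731i)|11⟩

amp(|b₁b₂…⟩) = product of the factor amplitudes for bits b₁, b₂, …; only kets whose every factor amplitude is nonzero survive.
|00⟩: (-0.06516)(0.7259) = -0.0473
|01⟩: (-0.06516)(0.6878) = -0.04482
|10⟩: (0.5492 + 0.8332i)(0.7259) = (0.3987 + 0.6048i)
|11⟩: (0.5492 + 0.8332i)(0.6878) = (0.3777 + 0.5731i)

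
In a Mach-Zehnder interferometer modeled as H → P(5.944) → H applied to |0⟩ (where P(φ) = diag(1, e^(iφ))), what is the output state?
(0.9715 - 0.1664i)|0⟩ + (0.02849 + 0.1664i)|1⟩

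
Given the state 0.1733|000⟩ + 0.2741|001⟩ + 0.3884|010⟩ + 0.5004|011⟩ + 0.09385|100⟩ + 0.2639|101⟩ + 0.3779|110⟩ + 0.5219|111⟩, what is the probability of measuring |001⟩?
0.07513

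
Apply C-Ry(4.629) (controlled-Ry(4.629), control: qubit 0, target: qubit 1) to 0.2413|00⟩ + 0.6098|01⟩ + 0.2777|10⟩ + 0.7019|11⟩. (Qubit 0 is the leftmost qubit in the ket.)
0.2413|00⟩ + 0.6098|01⟩ - 0.7046|10⟩ - 0.2708|11⟩

C-Ry(4.629) leaves the control-|0⟩ kets |00⟩, |01⟩ unchanged and applies Ry(4.629) to qubit 1 on the control-|1⟩ pair (|10⟩, |11⟩).
Ry(4.629) = [[cos(θ/2), −sin(θ/2)], [sin(θ/2), cos(θ/2)]]; θ = 4.629, cos(θ/2) ≈ -0.677018, sin(θ/2) ≈ 0.735966.
With a = amp(|10⟩) = 0.2777 and b = amp(|11⟩) = 0.7019:
new amp(|10⟩) = (-0.677018)·a + (-0.735966)·b = -0.7046
new amp(|11⟩) = (0.735966)·a + (-0.677018)·b = -0.2708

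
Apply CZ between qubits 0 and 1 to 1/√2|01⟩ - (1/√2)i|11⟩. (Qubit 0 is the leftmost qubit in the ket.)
1/√2|01⟩ + (1/√2)i|11⟩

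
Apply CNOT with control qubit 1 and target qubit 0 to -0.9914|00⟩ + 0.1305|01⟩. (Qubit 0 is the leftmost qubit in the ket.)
-0.9914|00⟩ + 0.1305|11⟩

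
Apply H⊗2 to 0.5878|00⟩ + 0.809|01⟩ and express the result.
0.6984|00⟩ - 0.1106|01⟩ + 0.6984|10⟩ - 0.1106|11⟩

H⊗2 gives amp(|y⟩) = (1/2) Σ_x (−1)^(x·y) amp(|x⟩), where x·y is the number of positions in which both x and y have a 1.
|00⟩: (0.5878 + 0.809)/2 = 0.6984
|01⟩: (0.5878 - 0.809)/2 = -0.1106
|10⟩: (0.5878 + 0.809)/2 = 0.6984
|11⟩: (0.5878 - 0.809)/2 = -0.1106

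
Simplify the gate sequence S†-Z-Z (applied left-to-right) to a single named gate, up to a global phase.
S†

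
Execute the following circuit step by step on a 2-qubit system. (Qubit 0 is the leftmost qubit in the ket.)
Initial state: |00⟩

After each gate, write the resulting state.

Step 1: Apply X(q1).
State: |01⟩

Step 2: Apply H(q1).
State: 1/√2|00⟩ - 1/√2|01⟩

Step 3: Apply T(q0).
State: 1/√2|00⟩ - 1/√2|01⟩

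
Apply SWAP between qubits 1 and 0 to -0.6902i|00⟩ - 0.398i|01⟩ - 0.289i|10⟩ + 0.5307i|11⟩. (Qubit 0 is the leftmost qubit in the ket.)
-0.6902i|00⟩ - 0.289i|01⟩ - 0.398i|10⟩ + 0.5307i|11⟩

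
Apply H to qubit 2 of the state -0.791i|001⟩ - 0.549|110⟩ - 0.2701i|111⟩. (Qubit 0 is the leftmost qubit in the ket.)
-0.5593i|000⟩ + 0.5593i|001⟩ + (-0.3882 - 0.191i)|110⟩ + (-0.3882 + 0.191i)|111⟩

H on qubit 2 mixes each pair of kets that differ only in qubit 2: amplitudes (a, b) of (|…0…⟩, |…1…⟩) become ((a + b)/√2, (a − b)/√2). Kets absent from the input have amplitude 0.
(|000⟩, |001⟩): (a, b) = (0, -0.791i) → (-0.5593i, 0.5593i)
(|110⟩, |111⟩): (a, b) = (-0.549, -0.2701i) → ((-0.3882 - 0.191i), (-0.3882 + 0.191i))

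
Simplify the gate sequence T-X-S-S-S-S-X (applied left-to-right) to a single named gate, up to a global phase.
T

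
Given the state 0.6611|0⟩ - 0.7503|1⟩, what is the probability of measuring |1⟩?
0.563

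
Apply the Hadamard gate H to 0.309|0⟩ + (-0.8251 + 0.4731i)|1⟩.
(-0.3649 + 0.3345i)|0⟩ + (0.8019 - 0.3345i)|1⟩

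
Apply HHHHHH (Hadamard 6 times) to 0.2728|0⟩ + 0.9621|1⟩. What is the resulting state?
0.2728|0⟩ + 0.9621|1⟩

H² = I, so an even number of Hadamards cancels: H^6 = I and the state is unchanged.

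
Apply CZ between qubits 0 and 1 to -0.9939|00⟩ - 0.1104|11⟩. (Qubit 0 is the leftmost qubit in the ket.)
-0.9939|00⟩ + 0.1104|11⟩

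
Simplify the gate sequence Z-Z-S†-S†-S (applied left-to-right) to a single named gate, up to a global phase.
S†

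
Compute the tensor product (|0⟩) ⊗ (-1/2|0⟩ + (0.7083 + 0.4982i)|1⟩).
-1/2|00⟩ + (0.7083 + 0.4982i)|01⟩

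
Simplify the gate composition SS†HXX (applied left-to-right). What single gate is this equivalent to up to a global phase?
H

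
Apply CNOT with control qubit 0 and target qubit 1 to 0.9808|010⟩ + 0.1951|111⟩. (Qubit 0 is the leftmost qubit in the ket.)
0.9808|010⟩ + 0.1951|101⟩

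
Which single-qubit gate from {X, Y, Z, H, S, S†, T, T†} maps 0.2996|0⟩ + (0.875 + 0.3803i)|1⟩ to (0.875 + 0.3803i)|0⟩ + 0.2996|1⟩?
X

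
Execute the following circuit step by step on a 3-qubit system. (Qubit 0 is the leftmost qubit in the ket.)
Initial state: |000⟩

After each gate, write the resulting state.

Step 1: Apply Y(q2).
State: i|001⟩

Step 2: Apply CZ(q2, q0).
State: i|001⟩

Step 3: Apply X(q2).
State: i|000⟩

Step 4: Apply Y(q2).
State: -|001⟩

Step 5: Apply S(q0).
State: -|001⟩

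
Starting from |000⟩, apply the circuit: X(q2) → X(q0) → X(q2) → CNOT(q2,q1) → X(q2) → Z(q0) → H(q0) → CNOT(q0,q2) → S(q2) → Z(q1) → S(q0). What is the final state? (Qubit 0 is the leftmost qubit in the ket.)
-(1/√2)i|001⟩ + (1/√2)i|100⟩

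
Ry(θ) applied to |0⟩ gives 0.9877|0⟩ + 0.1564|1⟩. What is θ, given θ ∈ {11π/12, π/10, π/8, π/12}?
π/10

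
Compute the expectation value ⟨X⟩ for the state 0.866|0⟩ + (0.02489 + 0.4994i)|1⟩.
0.04311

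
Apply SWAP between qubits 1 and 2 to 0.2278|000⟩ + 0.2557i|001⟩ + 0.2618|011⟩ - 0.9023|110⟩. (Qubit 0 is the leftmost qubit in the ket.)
0.2278|000⟩ + 0.2557i|010⟩ + 0.2618|011⟩ - 0.9023|101⟩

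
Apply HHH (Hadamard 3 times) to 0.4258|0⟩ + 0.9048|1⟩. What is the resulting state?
0.9409|0⟩ - 0.3387|1⟩

H² = I, so H^3 = H: a single Hadamard. With (a, b) = (0.4258, 0.9048), H gives ((a + b)/√2, (a − b)/√2) = (0.9409, -0.3387).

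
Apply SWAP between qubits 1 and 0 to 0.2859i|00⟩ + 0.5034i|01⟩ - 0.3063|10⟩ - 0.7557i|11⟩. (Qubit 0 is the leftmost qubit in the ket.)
0.2859i|00⟩ - 0.3063|01⟩ + 0.5034i|10⟩ - 0.7557i|11⟩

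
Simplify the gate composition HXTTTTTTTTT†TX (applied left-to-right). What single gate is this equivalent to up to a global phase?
H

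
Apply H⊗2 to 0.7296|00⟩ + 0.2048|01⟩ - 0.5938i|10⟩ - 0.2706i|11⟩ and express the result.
(0.4672 - 0.4322i)|00⟩ + (0.2624 - 0.1616i)|01⟩ + (0.4672 + 0.4322i)|10⟩ + (0.2624 + 0.1616i)|11⟩

H⊗2 gives amp(|y⟩) = (1/2) Σ_x (−1)^(x·y) amp(|x⟩), where x·y is the number of positions in which both x and y have a 1.
|00⟩: (0.7296 + 0.2048 - 0.5938i - 0.2706i)/2 = (0.4672 - 0.4322i)
|01⟩: (0.7296 - 0.2048 - 0.5938i + 0.2706i)/2 = (0.2624 - 0.1616i)
|10⟩: (0.7296 + 0.2048 + 0.5938i + 0.2706i)/2 = (0.4672 + 0.4322i)
|11⟩: (0.7296 - 0.2048 + 0.5938i - 0.2706i)/2 = (0.2624 + 0.1616i)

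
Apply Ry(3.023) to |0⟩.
0.05926|0⟩ + 0.9982|1⟩

Ry(3.023) = [[cos(θ/2), −sin(θ/2)], [sin(θ/2), cos(θ/2)]]; θ = 3.023, cos(θ/2) ≈ 0.0592616, sin(θ/2) ≈ 0.998242.
With a = amp(|0⟩) = 1 and b = amp(|1⟩) = 0:
new amp(|0⟩) = (0.0592616)·a + (-0.998242)·b = 0.05926
new amp(|1⟩) = (0.998242)·a + (0.0592616)·b = 0.9982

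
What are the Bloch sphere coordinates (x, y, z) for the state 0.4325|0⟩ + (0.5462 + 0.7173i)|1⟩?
(0.4725, 0.6205, -0.6258)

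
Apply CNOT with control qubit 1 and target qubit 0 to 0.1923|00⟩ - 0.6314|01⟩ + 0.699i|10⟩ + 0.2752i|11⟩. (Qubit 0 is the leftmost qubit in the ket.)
0.1923|00⟩ + 0.2752i|01⟩ + 0.699i|10⟩ - 0.6314|11⟩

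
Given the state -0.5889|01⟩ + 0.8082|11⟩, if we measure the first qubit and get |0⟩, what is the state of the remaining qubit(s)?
-|1⟩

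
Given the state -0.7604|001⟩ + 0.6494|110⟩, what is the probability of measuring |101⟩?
0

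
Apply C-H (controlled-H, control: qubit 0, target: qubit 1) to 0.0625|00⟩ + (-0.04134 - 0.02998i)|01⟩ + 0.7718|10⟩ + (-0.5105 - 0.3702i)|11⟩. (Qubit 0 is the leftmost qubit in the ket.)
0.0625|00⟩ + (-0.04134 - 0.02998i)|01⟩ + (0.1848 - 0.2618i)|10⟩ + (0.9067 + 0.2618i)|11⟩

C-H leaves the control-|0⟩ kets |00⟩, |01⟩ unchanged and applies H to qubit 1 on the control-|1⟩ pair (|10⟩, |11⟩).
H = [[1/√2, 1/√2], [1/√2, -1/√2]].
With a = amp(|10⟩) = 0.7718 and b = amp(|11⟩) = (-0.5105 - 0.3702i):
new amp(|10⟩) = (1/√2)·a + (1/√2)·b = (0.1848 - 0.2618i)
new amp(|11⟩) = (1/√2)·a + (-1/√2)·b = (0.9067 + 0.2618i)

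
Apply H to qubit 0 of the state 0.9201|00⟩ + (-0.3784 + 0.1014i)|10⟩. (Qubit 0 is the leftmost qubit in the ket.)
(0.383 + 0.0717i)|00⟩ + (0.9182 - 0.0717i)|10⟩

H on qubit 0 mixes each pair of kets that differ only in qubit 0: amplitudes (a, b) of (|…0…⟩, |…1…⟩) become ((a + b)/√2, (a − b)/√2). Kets absent from the input have amplitude 0.
(|00⟩, |10⟩): (a, b) = (0.9201, (-0.3784 + 0.1014i)) → ((0.383 + 0.0717i), (0.9182 - 0.0717i))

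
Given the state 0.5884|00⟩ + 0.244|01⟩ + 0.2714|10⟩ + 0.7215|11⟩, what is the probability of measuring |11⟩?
0.5206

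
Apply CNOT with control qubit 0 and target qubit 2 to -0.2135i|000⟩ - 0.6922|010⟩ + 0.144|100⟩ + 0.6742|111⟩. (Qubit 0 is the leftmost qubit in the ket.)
-0.2135i|000⟩ - 0.6922|010⟩ + 0.144|101⟩ + 0.6742|110⟩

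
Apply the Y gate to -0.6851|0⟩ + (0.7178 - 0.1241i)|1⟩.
(-0.1241 - 0.7178i)|0⟩ - 0.6851i|1⟩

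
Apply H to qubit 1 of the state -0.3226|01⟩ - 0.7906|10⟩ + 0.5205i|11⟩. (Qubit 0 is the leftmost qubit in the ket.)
-0.2281|00⟩ + 0.2281|01⟩ + (-0.559 + 0.368i)|10⟩ + (-0.559 - 0.368i)|11⟩

H on qubit 1 mixes each pair of kets that differ only in qubit 1: amplitudes (a, b) of (|…0…⟩, |…1…⟩) become ((a + b)/√2, (a − b)/√2). Kets absent from the input have amplitude 0.
(|00⟩, |01⟩): (a, b) = (0, -0.3226) → (-0.2281, 0.2281)
(|10⟩, |11⟩): (a, b) = (-0.7906, 0.5205i) → ((-0.559 + 0.368i), (-0.559 - 0.368i))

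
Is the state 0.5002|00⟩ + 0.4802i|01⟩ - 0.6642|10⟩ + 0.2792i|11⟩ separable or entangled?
Entangled

Writing the state as a|00⟩ + b|01⟩ + c|10⟩ + d|11⟩, it is a product state iff ad − bc = 0.
Here (a, b, c, d) = (0.5002, 0.4802i, -0.6642, 0.2792i): ad − bc = (0.5002)(0.2792i) − (0.4802i)(-0.6642) = 0.4586i ≠ 0, so the state is entangled.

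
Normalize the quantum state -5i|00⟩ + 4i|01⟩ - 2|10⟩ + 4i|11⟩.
-0.6402i|00⟩ + 0.5121i|01⟩ - 0.2561|10⟩ + 0.5121i|11⟩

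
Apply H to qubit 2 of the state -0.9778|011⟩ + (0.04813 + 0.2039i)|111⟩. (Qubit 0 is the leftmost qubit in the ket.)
-0.6914|010⟩ + 0.6914|011⟩ + (0.03403 + 0.1442i)|110⟩ + (-0.03403 - 0.1442i)|111⟩

H on qubit 2 mixes each pair of kets that differ only in qubit 2: amplitudes (a, b) of (|…0…⟩, |…1…⟩) become ((a + b)/√2, (a − b)/√2). Kets absent from the input have amplitude 0.
(|010⟩, |011⟩): (a, b) = (0, -0.9778) → (-0.6914, 0.6914)
(|110⟩, |111⟩): (a, b) = (0, (0.04813 + 0.2039i)) → ((0.03403 + 0.1442i), (-0.03403 - 0.1442i))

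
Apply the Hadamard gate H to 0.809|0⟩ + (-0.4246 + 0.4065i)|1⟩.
(0.2718 + 0.2874i)|0⟩ + (0.8723 - 0.2874i)|1⟩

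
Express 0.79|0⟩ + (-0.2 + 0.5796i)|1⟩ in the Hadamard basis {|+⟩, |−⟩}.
(0.4172 + 0.4098i)|+⟩ + (0.7 - 0.4098i)|−⟩

With |ψ⟩ = α|0⟩ + β|1⟩, the Hadamard-basis coefficients are ⟨+|ψ⟩ = (α + β)/√2 and ⟨−|ψ⟩ = (α − β)/√2.
Here α = 0.79, β = (-0.2 + 0.5796i): (α + β)/√2 = (0.4172 + 0.4098i), (α − β)/√2 = (0.7 - 0.4098i).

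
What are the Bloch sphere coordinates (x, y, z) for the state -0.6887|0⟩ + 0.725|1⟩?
(-0.9986, 0, -0.05132)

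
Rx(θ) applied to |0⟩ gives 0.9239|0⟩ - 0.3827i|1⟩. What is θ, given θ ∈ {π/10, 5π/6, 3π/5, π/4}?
π/4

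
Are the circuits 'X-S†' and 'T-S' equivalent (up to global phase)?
No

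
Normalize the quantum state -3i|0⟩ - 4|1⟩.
-0.6i|0⟩ - 0.8|1⟩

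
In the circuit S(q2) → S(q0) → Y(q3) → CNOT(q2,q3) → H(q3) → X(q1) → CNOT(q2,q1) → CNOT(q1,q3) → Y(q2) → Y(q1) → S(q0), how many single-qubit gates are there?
8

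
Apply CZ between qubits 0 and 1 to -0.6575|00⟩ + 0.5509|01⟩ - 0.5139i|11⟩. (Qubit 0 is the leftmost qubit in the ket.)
-0.6575|00⟩ + 0.5509|01⟩ + 0.5139i|11⟩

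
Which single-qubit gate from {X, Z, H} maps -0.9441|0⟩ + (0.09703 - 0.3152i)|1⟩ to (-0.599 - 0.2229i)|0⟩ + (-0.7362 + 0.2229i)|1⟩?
H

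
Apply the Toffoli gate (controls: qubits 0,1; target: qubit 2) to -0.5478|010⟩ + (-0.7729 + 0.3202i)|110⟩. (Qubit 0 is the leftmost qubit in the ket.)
-0.5478|010⟩ + (-0.7729 + 0.3202i)|111⟩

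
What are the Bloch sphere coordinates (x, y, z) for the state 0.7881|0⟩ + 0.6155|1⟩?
(0.9702, 0, 0.2423)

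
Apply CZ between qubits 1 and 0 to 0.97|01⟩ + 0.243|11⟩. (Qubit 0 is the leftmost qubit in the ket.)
0.97|01⟩ - 0.243|11⟩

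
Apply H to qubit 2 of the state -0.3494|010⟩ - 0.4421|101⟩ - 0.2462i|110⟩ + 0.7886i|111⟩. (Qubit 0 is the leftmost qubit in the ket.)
-0.2471|010⟩ - 0.2471|011⟩ - 0.3126|100⟩ + 0.3126|101⟩ + 0.3835i|110⟩ - 0.7317i|111⟩

H on qubit 2 mixes each pair of kets that differ only in qubit 2: amplitudes (a, b) of (|…0…⟩, |…1…⟩) become ((a + b)/√2, (a − b)/√2). Kets absent from the input have amplitude 0.
(|010⟩, |011⟩): (a, b) = (-0.3494, 0) → (-0.2471, -0.2471)
(|100⟩, |101⟩): (a, b) = (0, -0.4421) → (-0.3126, 0.3126)
(|110⟩, |111⟩): (a, b) = (-0.2462i, 0.7886i) → (0.3835i, -0.7317i)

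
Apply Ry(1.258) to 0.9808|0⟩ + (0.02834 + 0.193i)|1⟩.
(0.7764 - 0.1135i)|0⟩ + (0.6 + 0.1561i)|1⟩

Ry(1.258) = [[cos(θ/2), −sin(θ/2)], [sin(θ/2), cos(θ/2)]]; θ = 1.258, cos(θ/2) ≈ 0.808616, sin(θ/2) ≈ 0.588336.
With a = amp(|0⟩) = 0.9808 and b = amp(|1⟩) = (0.02834 + 0.193i):
new amp(|0⟩) = (0.808616)·a + (-0.588336)·b = (0.7764 - 0.1135i)
new amp(|1⟩) = (0.588336)·a + (0.808616)·b = (0.6 + 0.1561i)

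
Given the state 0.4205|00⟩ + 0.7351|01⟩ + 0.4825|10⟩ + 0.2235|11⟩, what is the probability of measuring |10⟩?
0.2328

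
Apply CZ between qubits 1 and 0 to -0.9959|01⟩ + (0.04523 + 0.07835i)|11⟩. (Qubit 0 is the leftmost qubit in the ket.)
-0.9959|01⟩ + (-0.04523 - 0.07835i)|11⟩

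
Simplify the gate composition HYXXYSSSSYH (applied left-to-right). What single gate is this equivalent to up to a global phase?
Y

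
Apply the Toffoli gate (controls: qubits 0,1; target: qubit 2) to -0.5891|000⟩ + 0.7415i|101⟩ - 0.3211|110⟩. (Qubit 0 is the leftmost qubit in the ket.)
-0.5891|000⟩ + 0.7415i|101⟩ - 0.3211|111⟩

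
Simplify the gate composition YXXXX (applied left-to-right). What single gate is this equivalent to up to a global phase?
Y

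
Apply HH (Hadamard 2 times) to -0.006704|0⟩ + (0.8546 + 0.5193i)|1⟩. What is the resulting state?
-0.006704|0⟩ + (0.8546 + 0.5193i)|1⟩

H² = I, so an even number of Hadamards cancels: H^2 = I and the state is unchanged.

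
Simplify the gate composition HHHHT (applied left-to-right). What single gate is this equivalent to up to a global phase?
T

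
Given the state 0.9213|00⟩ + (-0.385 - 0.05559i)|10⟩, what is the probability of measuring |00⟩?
0.8488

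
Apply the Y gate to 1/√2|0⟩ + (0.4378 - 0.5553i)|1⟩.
(-0.5553 - 0.4378i)|0⟩ + (1/√2)i|1⟩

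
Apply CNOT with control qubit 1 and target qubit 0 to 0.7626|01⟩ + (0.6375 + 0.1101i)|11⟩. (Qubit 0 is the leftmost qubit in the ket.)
(0.6375 + 0.1101i)|01⟩ + 0.7626|11⟩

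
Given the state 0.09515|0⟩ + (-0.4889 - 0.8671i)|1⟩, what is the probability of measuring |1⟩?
0.9909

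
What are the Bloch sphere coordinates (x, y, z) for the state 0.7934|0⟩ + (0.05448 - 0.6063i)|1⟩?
(0.08645, -0.9621, 0.2589)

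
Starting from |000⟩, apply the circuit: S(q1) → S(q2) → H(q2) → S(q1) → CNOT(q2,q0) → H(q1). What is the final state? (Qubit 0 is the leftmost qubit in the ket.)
1/2|000⟩ + 1/2|010⟩ + 1/2|101⟩ + 1/2|111⟩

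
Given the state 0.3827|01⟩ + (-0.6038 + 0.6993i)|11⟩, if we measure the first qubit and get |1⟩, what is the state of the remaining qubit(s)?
(-0.6535 + 0.7569i)|1⟩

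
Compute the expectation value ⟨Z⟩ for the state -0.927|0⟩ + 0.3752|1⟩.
0.7186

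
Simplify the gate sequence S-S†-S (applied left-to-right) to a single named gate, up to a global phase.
S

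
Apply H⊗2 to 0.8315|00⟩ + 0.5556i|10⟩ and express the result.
(0.4158 + 0.2778i)|00⟩ + (0.4158 + 0.2778i)|01⟩ + (0.4158 - 0.2778i)|10⟩ + (0.4158 - 0.2778i)|11⟩

H⊗2 gives amp(|y⟩) = (1/2) Σ_x (−1)^(x·y) amp(|x⟩), where x·y is the number of positions in which both x and y have a 1.
|00⟩: (0.8315 + 0.5556i)/2 = (0.4158 + 0.2778i)
|01⟩: (0.8315 + 0.5556i)/2 = (0.4158 + 0.2778i)
|10⟩: (0.8315 - 0.5556i)/2 = (0.4158 - 0.2778i)
|11⟩: (0.8315 - 0.5556i)/2 = (0.4158 - 0.2778i)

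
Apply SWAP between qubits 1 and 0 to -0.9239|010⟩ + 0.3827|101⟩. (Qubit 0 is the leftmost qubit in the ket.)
0.3827|011⟩ - 0.9239|100⟩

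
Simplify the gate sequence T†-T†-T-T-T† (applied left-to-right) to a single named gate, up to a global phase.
T†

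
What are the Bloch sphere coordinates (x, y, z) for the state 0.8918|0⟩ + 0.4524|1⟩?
(0.8069, 0, 0.5906)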